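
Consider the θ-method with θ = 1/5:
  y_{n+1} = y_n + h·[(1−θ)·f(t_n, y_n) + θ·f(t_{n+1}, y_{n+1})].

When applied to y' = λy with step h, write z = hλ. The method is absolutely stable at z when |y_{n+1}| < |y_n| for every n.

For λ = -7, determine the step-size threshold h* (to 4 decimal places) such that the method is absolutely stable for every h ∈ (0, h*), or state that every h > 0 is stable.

With y'=λy (z=hλ):
  y_{n+1} = y_n + z·[4/5·y_n + 1/5·y_{n+1}] ⇒ (1 − 1/5z)y_{n+1} = (1 + 4/5z)y_n
  R(z) = (1 + 4/5z)/(1 − 1/5z).

Boundary: |R(x)|=1, x<0.
x=-0.57: |R|=0.4883
R=−1: 1+4/5x = −1+1/5x ⇒ -3/5x=2 ⇒ x=2/(-3/5)=-3.3333
Confirm numerically:
  x=-2.956: |R|=0.85772 <1
  x=-2.038: |R|=0.44785 <1
  x=-1.642: |R|=0.23607 <1
  x=-3.930: |R|=1.20045 >1
  x=-3.849: |R|=1.17482 >1
Interval (-3.3333, 0).

(-3.3333,0); λ=-7 ⇒ h* = (10/3)/7 = 0.4762.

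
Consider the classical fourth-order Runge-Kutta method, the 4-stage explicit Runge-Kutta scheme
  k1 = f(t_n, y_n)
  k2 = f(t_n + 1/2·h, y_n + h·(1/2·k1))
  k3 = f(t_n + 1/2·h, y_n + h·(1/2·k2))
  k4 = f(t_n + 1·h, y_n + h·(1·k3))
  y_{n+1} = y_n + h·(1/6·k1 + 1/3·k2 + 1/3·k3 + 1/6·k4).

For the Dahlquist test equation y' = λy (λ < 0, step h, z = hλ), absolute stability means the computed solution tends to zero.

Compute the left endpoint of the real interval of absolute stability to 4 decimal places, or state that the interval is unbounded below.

On y'=λy, z=hλ:
  order 4, 4-stage ⇒ R(z)=1+z+z^2/2+z^3/6+z^4/24
  (e.g. R(-1.6)=0.27040, |R|=0.27040)

Solve |R(x)|<1 on ℝ⁻.
x=-1.6: |R|=0.2704
|R(-3.01)|=1.3951 |R(-2.39)|=0.5502 |R(-1.01)|=0.3717
Bisect:
  x_lo=-3.1115 |R|=1.6139  x_hi=-0.3089 |R|=0.7343
  mid=-1.71017 |R|=0.27496 →hi
  mid=-2.41082 |R|=0.56740 →hi
  mid=-2.76114 |R|=0.96419 →hi
  mid=-2.93630 |R|=1.25259 →lo
  mid=-2.84872 |R|=1.09991 →lo
  mid=-2.80493 |R|=1.03001 →lo
  mid=-2.78303 |R|=0.99660 →hi
  ...
  [-2.78543,-2.78526] ⇒ x*=-2.7853
Stable set (-2.7853, 0).

left endpoint -2.7853.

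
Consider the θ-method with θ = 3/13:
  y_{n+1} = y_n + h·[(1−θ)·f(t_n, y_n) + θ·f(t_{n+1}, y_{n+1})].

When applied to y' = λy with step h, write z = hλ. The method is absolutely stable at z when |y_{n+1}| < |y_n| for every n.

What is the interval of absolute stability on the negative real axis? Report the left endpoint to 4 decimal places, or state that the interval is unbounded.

z∈(-3.7143,0).

With y'=λy (z=hλ):
  y_{n+1} = y_n + z·[10/13·y_n + 3/13·y_{n+1}] ⇒ (1 − 3/13z)y_{n+1} = (1 + 10/13z)y_n
  so R(z) = (1 + 10/13z)/(1 − 3/13z).

Need |R(x)|<1, x<0.
x=-0.69: |R|=0.4048
R=−1: 1+10/13x = −1+3/13x ⇒ -7/13x=2 ⇒ x=2/(-7/13)=-3.7143
Confirm numerically:
  x=-3.120: |R|=0.81395 <1
  x=-2.953: |R|=0.75621 <1
  x=-1.579: |R|=0.15730 <1
  x=-4.260: |R|=1.14818 >1
  x=-3.873: |R|=1.04513 >1
  x=-3.785: |R|=1.02032 >1
Stable set (-3.7143, 0).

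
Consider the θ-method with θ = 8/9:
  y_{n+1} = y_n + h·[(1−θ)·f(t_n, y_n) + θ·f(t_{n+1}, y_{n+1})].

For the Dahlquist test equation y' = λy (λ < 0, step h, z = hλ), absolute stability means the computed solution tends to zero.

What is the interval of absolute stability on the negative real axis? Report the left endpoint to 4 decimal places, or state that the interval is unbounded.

Test eqn y'=λy, z=hλ:
  y_{n+1} = y_n + z·[1/9·y_n + 8/9·y_{n+1}] ⇒ (1 − 8/9z)y_{n+1} = (1 + 1/9z)y_n
  ⇒ R(z) = (1 + 1/9z)/(1 − 8/9z).

Boundary: |R(x)|=1, x<0.
x=-0.65: |R|=0.5880
x=-2: |R|=0.2800
x=-10: |R|=0.0112
x=-100: |R|=0.1125
θ=8/9≥1/2 ⇒ |1+1/9x|<|1−8/9x| ∀x<0 ⇒ interval (−∞,0).

unbounded; (−∞, 0).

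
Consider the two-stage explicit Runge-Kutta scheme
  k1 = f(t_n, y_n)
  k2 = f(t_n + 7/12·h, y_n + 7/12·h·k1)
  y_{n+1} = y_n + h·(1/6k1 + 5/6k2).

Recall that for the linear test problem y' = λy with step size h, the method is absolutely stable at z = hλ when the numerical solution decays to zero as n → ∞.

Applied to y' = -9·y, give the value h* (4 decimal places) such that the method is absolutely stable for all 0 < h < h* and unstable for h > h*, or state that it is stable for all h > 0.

(-2.0571,0); λ=-9 ⇒ h* = (72/35)/9 = 0.2286.

With y'=λy (z=hλ):
  k1=λy_n ⇒ h·k1=z·y_n;  k2=λ(1+7/12z)y_n ⇒ h·k2=z(1+7/12z)y_n
  y_{n+1}/y_n = 1 + 1/6z + 5/6z(1+7/12z) = 1 + z + 35/72z²
  R(z) = 1 + z + 35/72z².

Need |R(x)|<1, x<0.
x=-1.15: |R|=0.4929
R=1: x+35/72x²=0 ⇒ x=−72/35=-2.0571; min R=1−1/(4·35/72)=0.4857>−1
Confirm numerically:
  x=-1.722: |R|=0.71946 <1
  x=-1.039: |R|=0.48577 <1
  x=-0.876: |R|=0.49703 <1
  x=-2.551: |R|=1.61242 >1
  x=-2.155: |R|=1.10251 >1
Stable set (-2.0571, 0).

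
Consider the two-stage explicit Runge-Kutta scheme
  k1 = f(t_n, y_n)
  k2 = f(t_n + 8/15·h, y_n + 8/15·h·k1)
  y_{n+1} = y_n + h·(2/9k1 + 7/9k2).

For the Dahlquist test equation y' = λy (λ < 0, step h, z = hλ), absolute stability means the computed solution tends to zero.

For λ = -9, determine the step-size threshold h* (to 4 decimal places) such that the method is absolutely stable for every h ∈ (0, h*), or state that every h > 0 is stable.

With y'=λy (z=hλ):
  k1=λy_n ⇒ h·k1=z·y_n;  k2=λ(1+8/15z)y_n ⇒ h·k2=z(1+8/15z)y_n
  y_{n+1}/y_n = 1 + 2/9z + 7/9z(1+8/15z) = 1 + z + 56/135z²
  ⇒ R(z) = 1 + z + 56/135z².

Need |R(x)|<1, x<0.
x=-0.83: |R|=0.4558
R=1: x+56/135x²=0 ⇒ x=−135/56=-2.4107; min R=1−1/(4·56/135)=0.3973>−1
Confirm numerically:
  x=-2.109: |R|=0.73605 <1
  x=-1.633: |R|=0.47318 <1
  x=-1.389: |R|=0.41131 <1
  x=-2.740: |R|=1.37426 >1
  x=-2.665: |R|=1.28111 >1
  x=-2.652: |R|=1.26544 >1
So |R|<1 on (-2.4107, 0).

(-2.4107,0); λ=-9 ⇒ h* = (135/56)/9 = 0.2679.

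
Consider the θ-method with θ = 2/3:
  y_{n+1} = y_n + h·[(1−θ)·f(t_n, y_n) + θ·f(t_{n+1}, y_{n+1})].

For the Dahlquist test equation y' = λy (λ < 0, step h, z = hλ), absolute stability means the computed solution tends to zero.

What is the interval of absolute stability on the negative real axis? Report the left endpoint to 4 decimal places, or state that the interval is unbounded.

With y'=λy (z=hλ):
  y_{n+1} = y_n + z·[1/3·y_n + 2/3·y_{n+1}] ⇒ (1 − 2/3z)y_{n+1} = (1 + 1/3z)y_n
  so R(z) = (1 + 1/3z)/(1 − 2/3z).

Need |R(x)|<1, x<0.
x=-0.47: |R|=0.6421
x=-2: |R|=0.1429
x=-10: |R|=0.3043
x=-100: |R|=0.4778
θ=2/3≥1/2 ⇒ |1+1/3x|<|1−2/3x| ∀x<0 ⇒ unbounded interval.

(−∞, 0) — no finite endpoint.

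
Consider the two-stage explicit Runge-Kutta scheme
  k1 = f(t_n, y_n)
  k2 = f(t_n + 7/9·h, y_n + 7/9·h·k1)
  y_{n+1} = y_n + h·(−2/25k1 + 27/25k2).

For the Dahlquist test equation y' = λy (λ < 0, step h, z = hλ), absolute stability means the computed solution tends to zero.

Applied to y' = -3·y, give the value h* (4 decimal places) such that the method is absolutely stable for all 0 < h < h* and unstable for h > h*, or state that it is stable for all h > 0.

(-1.1905,0); λ=-3 ⇒ h* = (25/21)/3 = 0.3968.

Test eqn y'=λy, z=hλ:
  k1=λy_n ⇒ h·k1=z·y_n;  k2=λ(1+7/9z)y_n ⇒ h·k2=z(1+7/9z)y_n
  y_{n+1}/y_n = 1 − 2/25z + 27/25z(1+7/9z) = 1 + z + 21/25z²
  ⇒ R(z) = 1 + z + 21/25z².

Find x<0 with |R(x)|<1.
x=-0.93: |R|=0.7965
R=1: x+21/25x²=0 ⇒ x=−25/21=-1.1905; min R=1−1/(4·21/25)=0.7024>−1
Confirm numerically:
  x=-1.104: |R|=0.91981 <1
  x=-0.685: |R|=0.70915 <1
  x=-0.601: |R|=0.70241 <1
  x=-1.528: |R|=1.43322 >1
  x=-1.447: |R|=1.31180 >1
So |R|<1 on (-1.1905, 0).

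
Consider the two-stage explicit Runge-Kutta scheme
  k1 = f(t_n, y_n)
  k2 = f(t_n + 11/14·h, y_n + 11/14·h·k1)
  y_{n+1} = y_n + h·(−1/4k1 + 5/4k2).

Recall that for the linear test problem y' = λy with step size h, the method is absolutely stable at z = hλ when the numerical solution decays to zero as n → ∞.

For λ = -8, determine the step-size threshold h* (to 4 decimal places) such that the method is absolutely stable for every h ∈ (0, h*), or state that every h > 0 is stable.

With y'=λy (z=hλ):
  k1=λy_n ⇒ h·k1=z·y_n;  k2=λ(1+11/14z)y_n ⇒ h·k2=z(1+11/14z)y_n
  y_{n+1}/y_n = 1 − 1/4z + 5/4z(1+11/14z) = 1 + z + 55/56z²
  ⇒ R(z) = 1 + z + 55/56z².

Boundary: |R(x)|=1, x<0.
x=-1.1: |R|=1.0884
R=1: x+55/56x²=0 ⇒ x=−56/55=-1.0182; min R=1−1/(4·55/56)=0.7455>−1
Confirm numerically:
  x=-0.975: |R|=0.95865 <1
  x=-0.848: |R|=0.85826 <1
  x=-0.651: |R|=0.76523 <1
  x=-0.480: |R|=0.74629 <1
  x=-1.570: |R|=1.85088 >1
  x=-1.479: |R|=1.66938 >1
  x=-1.197: |R|=1.21022 >1
Stable set (-1.0182, 0).

(-1.0182,0); λ=-8 ⇒ h* = (56/55)/8 = 0.1273.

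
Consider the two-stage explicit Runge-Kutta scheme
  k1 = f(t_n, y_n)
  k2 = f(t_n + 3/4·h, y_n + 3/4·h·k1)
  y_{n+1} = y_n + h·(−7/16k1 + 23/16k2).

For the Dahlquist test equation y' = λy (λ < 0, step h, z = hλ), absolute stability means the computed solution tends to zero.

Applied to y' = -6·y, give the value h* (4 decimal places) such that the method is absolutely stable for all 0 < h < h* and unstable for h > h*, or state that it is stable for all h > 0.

Test eqn y'=λy, z=hλ:
  k1=λy_n ⇒ h·k1=z·y_n;  k2=λ(1+3/4z)y_n ⇒ h·k2=z(1+3/4z)y_n
  y_{n+1}/y_n = 1 − 7/16z + 23/16z(1+3/4z) = 1 + z + 69/64z²
  so R(z) = 1 + z + 69/64z².

Find x<0 with |R(x)|<1.
x=-0.73: |R|=0.8445
R=1: x+69/64x²=0 ⇒ x=−64/69=-0.9275; min R=1−1/(4·69/64)=0.7681>−1
Confirm numerically:
  x=-0.571: |R|=0.78051 <1
  x=-0.506: |R|=0.77004 <1
  x=-0.411: |R|=0.77112 <1
  x=-1.509: |R|=1.94598 >1
  x=-1.418: |R|=1.74981 >1
  x=-1.216: |R|=1.37818 >1
So |R|<1 on (-0.9275, 0).

(-0.9275,0); λ=-6 ⇒ h* = (64/69)/6 = 0.1546.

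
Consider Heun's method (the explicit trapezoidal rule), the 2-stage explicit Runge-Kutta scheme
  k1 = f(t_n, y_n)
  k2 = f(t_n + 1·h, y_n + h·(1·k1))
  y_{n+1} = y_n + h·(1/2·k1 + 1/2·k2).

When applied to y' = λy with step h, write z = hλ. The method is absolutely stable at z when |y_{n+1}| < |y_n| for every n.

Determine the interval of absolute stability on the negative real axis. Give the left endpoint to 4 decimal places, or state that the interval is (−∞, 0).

(-2.0000, 0).

On y'=λy, z=hλ:
  order 2, 2-stage ⇒ R(z)=1+z+z^2/2
  (e.g. R(-1.72)=0.75920, |R|=0.75920)

Find x<0 with |R(x)|<1.
x=-1.72: |R|=0.7592
|R(-1.52)|=0.6352 |R(-1.51)|=0.6300 |R(-0.77)|=0.5264
Bisect:
  x_lo=-2.7005 |R|=1.9458  x_hi=-0.0557 |R|=0.9459
  mid=-1.37808 |R|=0.57147 →hi
  mid=-2.03928 |R|=1.04005 →lo
  mid=-1.70868 |R|=0.75111 →hi
  mid=-1.87398 |R|=0.88192 →hi
  mid=-1.95663 |R|=0.95757 →hi
  mid=-1.99796 |R|=0.99796 →hi
  mid=-2.01862 |R|=1.01879 →lo
  ...
  [-2.00005,-1.99989] ⇒ x*=-2.0000
Interval (-2.0000, 0).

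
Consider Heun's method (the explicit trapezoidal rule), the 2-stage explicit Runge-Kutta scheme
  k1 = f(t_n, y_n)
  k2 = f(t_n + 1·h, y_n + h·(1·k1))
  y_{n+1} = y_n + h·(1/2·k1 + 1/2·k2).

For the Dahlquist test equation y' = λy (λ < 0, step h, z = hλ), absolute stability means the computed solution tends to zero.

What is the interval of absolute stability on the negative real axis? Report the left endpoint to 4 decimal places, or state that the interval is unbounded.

z∈(-2.0000,0).

Set f=λy, z=hλ:
  order 2, 2-stage ⇒ R(z)=1+z+z^2/2
  (e.g. R(-0.83)=0.51445, |R|=0.51445)

Need |R(x)|<1, x<0.
x=-0.83: |R|=0.5145
|R(-1.57)|=0.6624 |R(-1.18)|=0.5162 |R(-0.57)|=0.5924
Bisect:
  x_lo=-2.6244 |R|=1.8193  x_hi=-0.3310 |R|=0.7238
  mid=-1.47769 |R|=0.61409 →hi
  mid=-2.05104 |R|=1.05234 →lo
  mid=-1.76436 |R|=0.79213 →hi
  mid=-1.90770 |R|=0.91196 →hi
  mid=-1.97937 |R|=0.97958 →hi
  mid=-2.01521 |R|=1.01532 →lo
  mid=-1.99729 |R|=0.99729 →hi
  mid=-2.00625 |R|=1.00627 →lo
  ...
  [-2.00009,-1.99995] ⇒ x*=-2.0000
Stable set (-2.0000, 0).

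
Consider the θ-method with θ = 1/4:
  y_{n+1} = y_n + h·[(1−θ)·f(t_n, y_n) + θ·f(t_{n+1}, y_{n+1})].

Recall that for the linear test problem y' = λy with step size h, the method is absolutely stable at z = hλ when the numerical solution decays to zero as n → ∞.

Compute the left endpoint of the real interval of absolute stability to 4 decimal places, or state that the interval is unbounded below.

Test eqn y'=λy, z=hλ:
  y_{n+1} = y_n + z·[3/4·y_n + 1/4·y_{n+1}] ⇒ (1 − 1/4z)y_{n+1} = (1 + 3/4z)y_n
  R(z) = (1 + 3/4z)/(1 − 1/4z).

Solve |R(x)|<1 on ℝ⁻.
x=-1.47: |R|=0.0750
R=−1: 1+3/4x = −1+1/4x ⇒ -1/2x=2 ⇒ x=2/(-1/2)=-4.0000
Confirm numerically:
  x=-2.771: |R|=0.63698 <1
  x=-2.601: |R|=0.57612 <1
  x=-2.446: |R|=0.51784 <1
  x=-2.013: |R|=0.33910 <1
  x=-4.517: |R|=1.12140 >1
  x=-4.458: |R|=1.10830 >1
  x=-4.312: |R|=1.07507 >1
Interval (-4.0000, 0).

left endpoint -4.0000.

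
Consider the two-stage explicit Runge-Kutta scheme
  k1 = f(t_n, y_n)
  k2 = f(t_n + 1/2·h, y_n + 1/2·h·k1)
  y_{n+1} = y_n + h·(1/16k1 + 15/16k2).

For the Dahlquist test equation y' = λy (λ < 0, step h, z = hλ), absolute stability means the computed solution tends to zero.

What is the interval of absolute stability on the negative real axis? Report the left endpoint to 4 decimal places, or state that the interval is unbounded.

Set f=λy, z=hλ:
  k1=λy_n ⇒ h·k1=z·y_n;  k2=λ(1+1/2z)y_n ⇒ h·k2=z(1+1/2z)y_n
  y_{n+1}/y_n = 1 + 1/16z + 15/16z(1+1/2z) = 1 + z + 15/32z²
  so R(z) = 1 + z + 15/32z².

Solve |R(x)|<1 on ℝ⁻.
x=-1.4: |R|=0.5188
R=1: x+15/32x²=0 ⇒ x=−32/15=-2.1333; min R=1−1/(4·15/32)=0.4667>−1
Confirm numerically:
  x=-1.902: |R|=0.79375 <1
  x=-1.365: |R|=0.50839 <1
  x=-1.351: |R|=0.50456 <1
  x=-2.726: |R|=1.75732 >1
  x=-2.671: |R|=1.67318 >1
  x=-2.277: |R|=1.15334 >1
Stable set (-2.1333, 0).

z∈(-2.1333,0).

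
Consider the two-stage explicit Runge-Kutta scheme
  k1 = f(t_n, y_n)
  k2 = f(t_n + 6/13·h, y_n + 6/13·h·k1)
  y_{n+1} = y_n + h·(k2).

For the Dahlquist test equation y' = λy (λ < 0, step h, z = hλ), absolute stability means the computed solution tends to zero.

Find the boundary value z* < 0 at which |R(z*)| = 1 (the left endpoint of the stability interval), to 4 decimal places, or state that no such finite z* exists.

Set f=λy, z=hλ:
  k1=λy_n ⇒ h·k1=z·y_n;  k2=λ(1+6/13z)y_n ⇒ h·k2=z(1+6/13z)y_n
  y_{n+1}/y_n = 1 + z(1+6/13z) = 1 + z + 6/13z²
  R(z) = 1 + z + 6/13z².

Boundary: |R(x)|=1, x<0.
x=-1: |R|=0.4615
R=1: x+6/13x²=0 ⇒ x=−13/6=-2.1667; min R=1−1/(4·6/13)=0.4583>−1
Confirm numerically:
  x=-1.972: |R|=0.82282 <1
  x=-1.520: |R|=0.54634 <1
  x=-0.949: |R|=0.46666 <1
  x=-0.934: |R|=0.46863 <1
  x=-2.668: |R|=1.61733 >1
  x=-2.475: |R|=1.35221 >1
Stable set (-2.1667, 0).

left endpoint -2.1667.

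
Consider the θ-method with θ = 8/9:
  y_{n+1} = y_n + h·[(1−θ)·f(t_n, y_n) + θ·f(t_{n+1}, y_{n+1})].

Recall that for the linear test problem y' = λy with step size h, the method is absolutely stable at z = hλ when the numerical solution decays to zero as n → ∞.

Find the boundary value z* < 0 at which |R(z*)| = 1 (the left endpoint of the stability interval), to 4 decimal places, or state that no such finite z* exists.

On y'=λy, z=hλ:
  y_{n+1} = y_n + z·[1/9·y_n + 8/9·y_{n+1}] ⇒ (1 − 8/9z)y_{n+1} = (1 + 1/9z)y_n
  so R(z) = (1 + 1/9z)/(1 − 8/9z).

Find x<0 with |R(x)|<1.
x=-1.41: |R|=0.3743
x=-2: |R|=0.2800
x=-10: |R|=0.0112
x=-100: |R|=0.1125
θ=8/9≥1/2 ⇒ |1+1/9x|<|1−8/9x| ∀x<0 ⇒ interval (−∞,0).

interval (−∞, 0).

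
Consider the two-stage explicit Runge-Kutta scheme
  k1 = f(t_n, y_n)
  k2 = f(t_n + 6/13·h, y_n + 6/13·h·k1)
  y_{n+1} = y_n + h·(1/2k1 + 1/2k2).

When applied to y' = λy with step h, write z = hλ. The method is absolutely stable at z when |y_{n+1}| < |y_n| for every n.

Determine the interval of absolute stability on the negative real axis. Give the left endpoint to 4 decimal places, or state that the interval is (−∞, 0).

With y'=λy (z=hλ):
  k1=λy_n ⇒ h·k1=z·y_n;  k2=λ(1+6/13z)y_n ⇒ h·k2=z(1+6/13z)y_n
  y_{n+1}/y_n = 1 + 1/2z + 1/2z(1+6/13z) = 1 + z + 3/13z²
  so R(z) = 1 + z + 3/13z².

Find x<0 with |R(x)|<1.
x=-0.9: |R|=0.2869
R=1: x+3/13x²=0 ⇒ x=−13/3=-4.3333; min R=1−1/(4·3/13)=-0.0833>−1
Confirm numerically:
  x=-4.310: |R|=0.97679 <1
  x=-3.767: |R|=0.50768 <1
  x=-3.664: |R|=0.43405 <1
  x=-3.390: |R|=0.26202 <1
  x=-4.837: |R|=1.56221 >1
  x=-4.757: |R|=1.46509 >1
  x=-4.620: |R|=1.30563 >1
Stable set (-4.3333, 0).

z∈(-4.3333,0).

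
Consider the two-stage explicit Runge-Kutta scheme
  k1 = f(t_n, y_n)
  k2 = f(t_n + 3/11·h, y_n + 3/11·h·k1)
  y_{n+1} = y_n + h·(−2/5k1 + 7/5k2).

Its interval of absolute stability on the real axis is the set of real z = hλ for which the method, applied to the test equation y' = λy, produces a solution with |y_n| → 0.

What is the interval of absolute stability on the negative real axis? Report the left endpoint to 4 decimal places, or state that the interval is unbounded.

z∈(-2.6190,0).

On y'=λy, z=hλ:
  k1=λy_n ⇒ h·k1=z·y_n;  k2=λ(1+3/11z)y_n ⇒ h·k2=z(1+3/11z)y_n
  y_{n+1}/y_n = 1 − 2/5z + 7/5z(1+3/11z) = 1 + z + 21/55z²
  R(z) = 1 + z + 21/55z².

Boundary: |R(x)|=1, x<0.
x=-0.69: |R|=0.4918
R=1: x+21/55x²=0 ⇒ x=−55/21=-2.6190; min R=1−1/(4·21/55)=0.3452>−1
Confirm numerically:
  x=-2.099: |R|=0.58321 <1
  x=-1.702: |R|=0.40405 <1
  x=-1.447: |R|=0.35245 <1
  x=-1.425: |R|=0.35033 <1
  x=-2.999: |R|=1.43507 >1
  x=-2.673: |R|=1.05506 >1
Stable set (-2.6190, 0).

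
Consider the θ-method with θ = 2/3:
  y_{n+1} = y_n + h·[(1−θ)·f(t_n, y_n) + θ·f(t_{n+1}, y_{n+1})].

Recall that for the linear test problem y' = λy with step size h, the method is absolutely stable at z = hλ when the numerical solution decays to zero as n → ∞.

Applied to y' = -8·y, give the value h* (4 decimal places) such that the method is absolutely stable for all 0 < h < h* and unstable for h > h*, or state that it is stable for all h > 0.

unbounded; (−∞, 0). Any h>0 works for λ=-8.

Test eqn y'=λy, z=hλ:
  y_{n+1} = y_n + z·[1/3·y_n + 2/3·y_{n+1}] ⇒ (1 − 2/3z)y_{n+1} = (1 + 1/3z)y_n
  ⇒ R(z) = (1 + 1/3z)/(1 − 2/3z).

Need |R(x)|<1, x<0.
x=-1.15: |R|=0.3491
x=-2: |R|=0.1429
x=-10: |R|=0.3043
x=-100: |R|=0.4778
θ=2/3≥1/2 ⇒ |1+1/3x|<|1−2/3x| ∀x<0 ⇒ interval (−∞,0).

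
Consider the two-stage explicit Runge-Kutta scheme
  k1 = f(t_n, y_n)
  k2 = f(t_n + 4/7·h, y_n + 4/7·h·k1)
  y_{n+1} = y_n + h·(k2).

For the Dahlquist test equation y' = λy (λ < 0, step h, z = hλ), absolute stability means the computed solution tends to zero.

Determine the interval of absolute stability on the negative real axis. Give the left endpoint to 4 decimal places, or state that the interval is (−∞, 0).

(-1.7500, 0).

On y'=λy, z=hλ:
  k1=λy_n ⇒ h·k1=z·y_n;  k2=λ(1+4/7z)y_n ⇒ h·k2=z(1+4/7z)y_n
  y_{n+1}/y_n = 1 + z(1+4/7z) = 1 + z + 4/7z²
  ⇒ R(z) = 1 + z + 4/7z².

Need |R(x)|<1, x<0.
x=-1.17: |R|=0.6122
R=1: x+4/7x²=0 ⇒ x=−7/4=-1.7500; min R=1−1/(4·4/7)=0.5625>−1
Confirm numerically:
  x=-1.529: |R|=0.80691 <1
  x=-1.362: |R|=0.69803 <1
  x=-1.131: |R|=0.59995 <1
  x=-0.716: |R|=0.57695 <1
  x=-2.153: |R|=1.49581 >1
  x=-2.072: |R|=1.38125 >1
  x=-1.818: |R|=1.07064 >1
Stable set (-1.7500, 0).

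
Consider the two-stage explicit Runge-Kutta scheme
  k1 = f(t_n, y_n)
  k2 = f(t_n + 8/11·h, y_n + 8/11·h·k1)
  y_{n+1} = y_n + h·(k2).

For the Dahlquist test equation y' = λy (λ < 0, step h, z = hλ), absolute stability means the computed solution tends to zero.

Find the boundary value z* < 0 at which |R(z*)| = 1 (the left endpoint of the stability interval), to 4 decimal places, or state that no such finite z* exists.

Set f=λy, z=hλ:
  k1=λy_n ⇒ h·k1=z·y_n;  k2=λ(1+8/11z)y_n ⇒ h·k2=z(1+8/11z)y_n
  y_{n+1}/y_n = 1 + z(1+8/11z) = 1 + z + 8/11z²
  ⇒ R(z) = 1 + z + 8/11z².

Solve |R(x)|<1 on ℝ⁻.
x=-0.55: |R|=0.6700
R=1: x+8/11x²=0 ⇒ x=−11/8=-1.3750; min R=1−1/(4·8/11)=0.6562>−1
Confirm numerically:
  x=-1.014: |R|=0.73378 <1
  x=-0.726: |R|=0.65733 <1
  x=-0.665: |R|=0.65662 <1
  x=-1.910: |R|=1.74316 >1
  x=-1.883: |R|=1.69568 >1
  x=-1.549: |R|=1.19602 >1
Interval (-1.3750, 0).

z* = -1.3750.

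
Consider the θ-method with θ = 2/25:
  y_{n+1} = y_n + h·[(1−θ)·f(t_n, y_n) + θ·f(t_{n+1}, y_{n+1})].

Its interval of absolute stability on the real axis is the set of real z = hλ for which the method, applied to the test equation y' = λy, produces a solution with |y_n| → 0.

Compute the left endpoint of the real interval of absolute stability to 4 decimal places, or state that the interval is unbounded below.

Test eqn y'=λy, z=hλ:
  y_{n+1} = y_n + z·[23/25·y_n + 2/25·y_{n+1}] ⇒ (1 − 2/25z)y_{n+1} = (1 + 23/25z)y_n
  so R(z) = (1 + 23/25z)/(1 − 2/25z).

Need |R(x)|<1, x<0.
x=-0.91: |R|=0.1518
R=−1: 1+23/25x = −1+2/25x ⇒ -21/25x=2 ⇒ x=2/(-21/25)=-2.3810
Confirm numerically:
  x=-2.003: |R|=0.72637 <1
  x=-1.644: |R|=0.45291 <1
  x=-1.106: |R|=0.01610 <1
  x=-1.071: |R|=0.01352 <1
  x=-2.945: |R|=1.38346 >1
  x=-2.438: |R|=1.04010 >1
Interval (-2.3810, 0).

left endpoint -2.3810.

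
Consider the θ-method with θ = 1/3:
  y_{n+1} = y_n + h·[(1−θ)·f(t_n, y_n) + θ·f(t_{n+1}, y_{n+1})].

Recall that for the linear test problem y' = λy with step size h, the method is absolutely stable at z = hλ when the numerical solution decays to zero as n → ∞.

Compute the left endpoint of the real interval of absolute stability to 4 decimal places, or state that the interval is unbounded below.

With y'=λy (z=hλ):
  y_{n+1} = y_n + z·[2/3·y_n + 1/3·y_{n+1}] ⇒ (1 − 1/3z)y_{n+1} = (1 + 2/3z)y_n
  Hence R(z) = (1 + 2/3z)/(1 − 1/3z).

Need |R(x)|<1, x<0.
x=-1.59: |R|=0.0392
R=−1: 1+2/3x = −1+1/3x ⇒ -1/3x=2 ⇒ x=2/(-1/3)=-6.0000
Confirm numerically:
  x=-4.614: |R|=0.81797 <1
  x=-4.401: |R|=0.78395 <1
  x=-3.804: |R|=0.67725 <1
  x=-2.989: |R|=0.49724 <1
  x=-6.219: |R|=1.02376 >1
  x=-6.206: |R|=1.02238 >1
  x=-6.139: |R|=1.01521 >1
So |R|<1 on (-6.0000, 0).

left endpoint -6.0000.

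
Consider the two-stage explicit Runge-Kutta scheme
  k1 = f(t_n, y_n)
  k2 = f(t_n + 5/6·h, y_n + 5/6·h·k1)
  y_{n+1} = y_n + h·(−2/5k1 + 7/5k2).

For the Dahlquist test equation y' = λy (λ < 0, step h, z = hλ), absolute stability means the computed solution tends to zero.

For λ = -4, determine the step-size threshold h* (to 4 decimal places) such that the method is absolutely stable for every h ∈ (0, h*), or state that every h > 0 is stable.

(-0.8571,0); λ=-4 ⇒ h* = (6/7)/4 = 0.2143.

With y'=λy (z=hλ):
  k1=λy_n ⇒ h·k1=z·y_n;  k2=λ(1+5/6z)y_n ⇒ h·k2=z(1+5/6z)y_n
  y_{n+1}/y_n = 1 − 2/5z + 7/5z(1+5/6z) = 1 + z + 7/6z²
  Hence R(z) = 1 + z + 7/6z².

Need |R(x)|<1, x<0.
x=-1.08: |R|=1.2808
R=1: x+7/6x²=0 ⇒ x=−6/7=-0.8571; min R=1−1/(4·7/6)=0.7857>−1
Confirm numerically:
  x=-0.458: |R|=0.78672 <1
  x=-0.452: |R|=0.78635 <1
  x=-0.426: |R|=0.78572 <1
  x=-1.079: |R|=1.27928 >1
  x=-1.053: |R|=1.24061 >1
Interval (-0.8571, 0).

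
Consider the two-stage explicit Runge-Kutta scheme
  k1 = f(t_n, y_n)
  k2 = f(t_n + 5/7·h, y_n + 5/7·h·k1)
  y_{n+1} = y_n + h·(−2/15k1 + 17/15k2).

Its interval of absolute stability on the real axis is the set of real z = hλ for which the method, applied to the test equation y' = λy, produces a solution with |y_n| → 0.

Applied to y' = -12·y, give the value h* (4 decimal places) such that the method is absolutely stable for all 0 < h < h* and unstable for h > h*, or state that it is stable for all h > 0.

On y'=λy, z=hλ:
  k1=λy_n ⇒ h·k1=z·y_n;  k2=λ(1+5/7z)y_n ⇒ h·k2=z(1+5/7z)y_n
  y_{n+1}/y_n = 1 − 2/15z + 17/15z(1+5/7z) = 1 + z + 17/21z²
  so R(z) = 1 + z + 17/21z².

Solve |R(x)|<1 on ℝ⁻.
x=-0.44: |R|=0.7167
R=1: x+17/21x²=0 ⇒ x=−21/17=-1.2353; min R=1−1/(4·17/21)=0.6912>−1
Confirm numerically:
  x=-1.095: |R|=0.87564 <1
  x=-0.802: |R|=0.71869 <1
  x=-0.700: |R|=0.69667 <1
  x=-0.514: |R|=0.69987 <1
  x=-1.450: |R|=1.25202 >1
  x=-1.433: |R|=1.22935 >1
Stable set (-1.2353, 0).

(-1.2353,0); λ=-12 ⇒ h* = (21/17)/12 = 0.1029.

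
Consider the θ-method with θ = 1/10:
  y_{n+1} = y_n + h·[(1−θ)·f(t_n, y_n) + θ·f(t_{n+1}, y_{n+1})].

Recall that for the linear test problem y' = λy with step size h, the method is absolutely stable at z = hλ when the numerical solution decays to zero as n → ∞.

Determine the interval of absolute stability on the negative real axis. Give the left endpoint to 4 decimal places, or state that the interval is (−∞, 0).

On y'=λy, z=hλ:
  y_{n+1} = y_n + z·[9/10·y_n + 1/10·y_{n+1}] ⇒ (1 − 1/10z)y_{n+1} = (1 + 9/10z)y_n
  Hence R(z) = (1 + 9/10z)/(1 − 1/10z).

Need |R(x)|<1, x<0.
x=-0.44: |R|=0.5785
R=−1: 1+9/10x = −1+1/10x ⇒ -4/5x=2 ⇒ x=2/(-4/5)=-2.5000
Confirm numerically:
  x=-2.235: |R|=0.82673 <1
  x=-1.675: |R|=0.43469 <1
  x=-1.445: |R|=0.26256 <1
  x=-1.433: |R|=0.25339 <1
  x=-2.992: |R|=1.30296 >1
  x=-2.837: |R|=1.21002 >1
  x=-2.744: |R|=1.15317 >1
So |R|<1 on (-2.5000, 0).

(-2.5000, 0).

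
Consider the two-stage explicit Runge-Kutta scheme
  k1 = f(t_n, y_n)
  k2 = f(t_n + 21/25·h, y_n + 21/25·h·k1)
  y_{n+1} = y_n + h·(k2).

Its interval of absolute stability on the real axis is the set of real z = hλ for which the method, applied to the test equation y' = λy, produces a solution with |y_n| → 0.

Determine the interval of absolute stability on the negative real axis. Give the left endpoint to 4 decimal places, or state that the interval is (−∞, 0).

z∈(-1.1905,0).

On y'=λy, z=hλ:
  k1=λy_n ⇒ h·k1=z·y_n;  k2=λ(1+21/25z)y_n ⇒ h·k2=z(1+21/25z)y_n
  y_{n+1}/y_n = 1 + z(1+21/25z) = 1 + z + 21/25z²
  ⇒ R(z) = 1 + z + 21/25z².

Need |R(x)|<1, x<0.
x=-0.55: |R|=0.7041
R=1: x+21/25x²=0 ⇒ x=−25/21=-1.1905; min R=1−1/(4·21/25)=0.7024>−1
Confirm numerically:
  x=-1.010: |R|=0.84688 <1
  x=-0.855: |R|=0.75906 <1
  x=-0.528: |R|=0.70618 <1
  x=-0.487: |R|=0.71222 <1
  x=-1.766: |R|=1.85376 >1
  x=-1.569: |R|=1.49888 >1
  x=-1.483: |R|=1.36440 >1
Stable set (-1.1905, 0).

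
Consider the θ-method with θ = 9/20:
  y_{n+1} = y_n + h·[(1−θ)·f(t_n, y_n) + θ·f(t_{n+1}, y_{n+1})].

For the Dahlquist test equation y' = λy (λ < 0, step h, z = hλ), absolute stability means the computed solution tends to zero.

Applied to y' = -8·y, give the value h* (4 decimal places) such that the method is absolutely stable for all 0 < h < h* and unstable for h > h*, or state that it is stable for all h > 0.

With y'=λy (z=hλ):
  y_{n+1} = y_n + z·[11/20·y_n + 9/20·y_{n+1}] ⇒ (1 − 9/20z)y_{n+1} = (1 + 11/20z)y_n
  R(z) = (1 + 11/20z)/(1 − 9/20z).

Find x<0 with |R(x)|<1.
x=-0.6: |R|=0.5276
R=−1: 1+11/20x = −1+9/20x ⇒ -1/10x=2 ⇒ x=2/(-1/10)=-20.0000
Confirm numerically:
  x=-16.573: |R|=0.95948 <1
  x=-12.552: |R|=0.88797 <1
  x=-12.422: |R|=0.88501 <1
  x=-11.420: |R|=0.86024 <1
  x=-20.533: |R|=1.00521 >1
  x=-20.447: |R|=1.00438 >1
Stable set (-20.0000, 0).

(-20.0000,0); λ=-8 ⇒ h* = (20)/8 = 2.5000.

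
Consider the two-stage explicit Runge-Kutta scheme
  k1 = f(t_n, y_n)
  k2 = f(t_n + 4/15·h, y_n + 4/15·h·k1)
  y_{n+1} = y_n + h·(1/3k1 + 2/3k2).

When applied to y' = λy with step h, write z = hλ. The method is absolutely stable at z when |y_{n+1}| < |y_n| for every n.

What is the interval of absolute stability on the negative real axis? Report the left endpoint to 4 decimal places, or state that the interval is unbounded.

(-5.6250, 0).

Test eqn y'=λy, z=hλ:
  k1=λy_n ⇒ h·k1=z·y_n;  k2=λ(1+4/15z)y_n ⇒ h·k2=z(1+4/15z)y_n
  y_{n+1}/y_n = 1 + 1/3z + 2/3z(1+4/15z) = 1 + z + 8/45z²
  ⇒ R(z) = 1 + z + 8/45z².

Boundary: |R(x)|=1, x<0.
x=-1.63: |R|=0.1577
R=1: x+8/45x²=0 ⇒ x=−45/8=-5.6250; min R=1−1/(4·8/45)=-0.4062>−1
Confirm numerically:
  x=-2.977: |R|=0.40144 <1
  x=-2.757: |R|=0.40570 <1
  x=-2.626: |R|=0.40007 <1
  x=-6.180: |R|=1.60976 >1
  x=-5.972: |R|=1.36841 >1
  x=-5.754: |R|=1.13196 >1
Interval (-5.6250, 0).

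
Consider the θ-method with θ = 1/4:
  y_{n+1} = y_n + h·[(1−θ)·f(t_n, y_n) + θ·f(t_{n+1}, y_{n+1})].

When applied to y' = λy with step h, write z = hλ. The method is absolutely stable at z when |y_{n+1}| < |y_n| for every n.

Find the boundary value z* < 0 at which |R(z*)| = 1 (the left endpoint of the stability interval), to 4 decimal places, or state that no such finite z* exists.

On y'=λy, z=hλ:
  y_{n+1} = y_n + z·[3/4·y_n + 1/4·y_{n+1}] ⇒ (1 − 1/4z)y_{n+1} = (1 + 3/4z)y_n
  Hence R(z) = (1 + 3/4z)/(1 − 1/4z).

Solve |R(x)|<1 on ℝ⁻.
x=-0.36: |R|=0.6697
R=−1: 1+3/4x = −1+1/4x ⇒ -1/2x=2 ⇒ x=2/(-1/2)=-4.0000
Confirm numerically:
  x=-3.405: |R|=0.83930 <1
  x=-2.186: |R|=0.41351 <1
  x=-1.739: |R|=0.21206 <1
  x=-4.537: |R|=1.12581 >1
  x=-4.490: |R|=1.11543 >1
  x=-4.378: |R|=1.09024 >1
Stable set (-4.0000, 0).

z* = -4.0000.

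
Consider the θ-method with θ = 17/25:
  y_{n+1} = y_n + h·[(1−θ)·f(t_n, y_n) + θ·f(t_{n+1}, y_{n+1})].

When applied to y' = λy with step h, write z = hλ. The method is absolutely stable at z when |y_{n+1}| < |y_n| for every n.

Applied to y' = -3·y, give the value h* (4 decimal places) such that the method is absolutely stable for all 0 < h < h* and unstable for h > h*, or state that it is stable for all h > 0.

unbounded; (−∞, 0). Any h>0 works for λ=-3.

With y'=λy (z=hλ):
  y_{n+1} = y_n + z·[8/25·y_n + 17/25·y_{n+1}] ⇒ (1 − 17/25z)y_{n+1} = (1 + 8/25z)y_n
  ⇒ R(z) = (1 + 8/25z)/(1 − 17/25z).

Boundary: |R(x)|=1, x<0.
x=-1.58: |R|=0.2383
x=-2: |R|=0.1525
x=-10: |R|=0.2821
x=-100: |R|=0.4493
θ=17/25≥1/2 ⇒ |1+8/25x|<|1−17/25x| ∀x<0 ⇒ stable on all of ℝ⁻.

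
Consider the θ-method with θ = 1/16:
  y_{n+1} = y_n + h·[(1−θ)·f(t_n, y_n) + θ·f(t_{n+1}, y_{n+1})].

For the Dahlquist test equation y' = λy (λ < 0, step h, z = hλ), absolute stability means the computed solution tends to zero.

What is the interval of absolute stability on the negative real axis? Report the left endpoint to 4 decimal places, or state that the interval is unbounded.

On y'=λy, z=hλ:
  y_{n+1} = y_n + z·[15/16·y_n + 1/16·y_{n+1}] ⇒ (1 − 1/16z)y_{n+1} = (1 + 15/16z)y_n
  R(z) = (1 + 15/16z)/(1 − 1/16z).

Need |R(x)|<1, x<0.
x=-0.98: |R|=0.0766
R=−1: 1+15/16x = −1+1/16x ⇒ -7/8x=2 ⇒ x=2/(-7/8)=-2.2857
Confirm numerically:
  x=-1.672: |R|=0.51381 <1
  x=-1.475: |R|=0.35050 <1
  x=-0.927: |R|=0.12377 <1
  x=-2.717: |R|=1.32259 >1
  x=-2.445: |R|=1.12090 >1
  x=-2.339: |R|=1.04068 >1
Stable set (-2.2857, 0).

z∈(-2.2857,0).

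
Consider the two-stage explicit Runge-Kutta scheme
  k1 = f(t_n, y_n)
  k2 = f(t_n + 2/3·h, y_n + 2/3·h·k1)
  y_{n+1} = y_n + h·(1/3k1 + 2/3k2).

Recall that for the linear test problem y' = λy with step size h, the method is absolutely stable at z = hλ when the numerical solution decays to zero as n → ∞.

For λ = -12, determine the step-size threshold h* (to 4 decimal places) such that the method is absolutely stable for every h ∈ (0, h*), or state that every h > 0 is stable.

(-2.2500,0); λ=-12 ⇒ h* = (9/4)/12 = 0.1875.

On y'=λy, z=hλ:
  k1=λy_n ⇒ h·k1=z·y_n;  k2=λ(1+2/3z)y_n ⇒ h·k2=z(1+2/3z)y_n
  y_{n+1}/y_n = 1 + 1/3z + 2/3z(1+2/3z) = 1 + z + 4/9z²
  so R(z) = 1 + z + 4/9z².

Solve |R(x)|<1 on ℝ⁻.
x=-0.41: |R|=0.6647
R=1: x+4/9x²=0 ⇒ x=−9/4=-2.2500; min R=1−1/(4·4/9)=0.4375>−1
Confirm numerically:
  x=-1.944: |R|=0.73562 <1
  x=-1.928: |R|=0.72408 <1
  x=-1.888: |R|=0.69624 <1
  x=-1.719: |R|=0.59432 <1
  x=-2.788: |R|=1.66664 >1
  x=-2.706: |R|=1.54842 >1
  x=-2.659: |R|=1.48335 >1
So |R|<1 on (-2.2500, 0).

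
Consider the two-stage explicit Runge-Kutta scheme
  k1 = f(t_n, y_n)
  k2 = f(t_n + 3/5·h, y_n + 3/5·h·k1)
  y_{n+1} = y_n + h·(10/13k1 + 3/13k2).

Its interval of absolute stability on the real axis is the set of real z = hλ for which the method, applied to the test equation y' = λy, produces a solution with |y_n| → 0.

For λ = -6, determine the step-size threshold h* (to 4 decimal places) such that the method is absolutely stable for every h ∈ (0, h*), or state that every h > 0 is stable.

Test eqn y'=λy, z=hλ:
  k1=λy_n ⇒ h·k1=z·y_n;  k2=λ(1+3/5z)y_n ⇒ h·k2=z(1+3/5z)y_n
  y_{n+1}/y_n = 1 + 10/13z + 3/13z(1+3/5z) = 1 + z + 9/65z²
  ⇒ R(z) = 1 + z + 9/65z².

Find x<0 with |R(x)|<1.
x=-0.61: |R|=0.4415
R=1: x+9/65x²=0 ⇒ x=−65/9=-7.2222; min R=1−1/(4·9/65)=-0.8056>−1
Confirm numerically:
  x=-5.703: |R|=0.19965 <1
  x=-5.366: |R|=0.37914 <1
  x=-3.981: |R|=0.78661 <1
  x=-7.656: |R|=1.45983 >1
  x=-7.493: |R|=1.28093 >1
  x=-7.280: |R|=1.05824 >1
So |R|<1 on (-7.2222, 0).

(-7.2222,0); λ=-6 ⇒ h* = (65/9)/6 = 1.2037.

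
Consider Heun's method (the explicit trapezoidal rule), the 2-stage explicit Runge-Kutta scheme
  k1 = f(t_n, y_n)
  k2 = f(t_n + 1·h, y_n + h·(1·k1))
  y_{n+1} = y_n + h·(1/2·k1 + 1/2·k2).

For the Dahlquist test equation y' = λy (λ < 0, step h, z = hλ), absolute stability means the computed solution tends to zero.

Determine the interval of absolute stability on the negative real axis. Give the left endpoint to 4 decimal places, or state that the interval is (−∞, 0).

Test eqn y'=λy, z=hλ:
  order 2, 2-stage ⇒ R(z)=1+z+z^2/2
  (e.g. R(-1.37)=0.56845, |R|=0.56845)

Need |R(x)|<1, x<0.
x=-1.37: |R|=0.5685
|R(-1.54)|=0.6458 |R(-1.5)|=0.6250 |R(-1.21)|=0.5221
Bisect:
  x_lo=-2.5368 |R|=1.6808  x_hi=-0.2359 |R|=0.7920
  mid=-1.38631 |R|=0.57462 →hi
  mid=-1.96154 |R|=0.96228 →hi
  mid=-2.24915 |R|=1.28019 →lo
  mid=-2.10534 |R|=1.11089 →lo
  mid=-2.03344 |R|=1.03400 →lo
  mid=-1.99749 |R|=0.99749 →hi
  mid=-2.01546 |R|=1.01558 →lo
  mid=-2.00648 |R|=1.00650 →lo
  mid=-2.00198 |R|=1.00198 →lo
  ...
  [-2.00002,-1.99988] ⇒ x*=-2.0000
Interval (-2.0000, 0).

z∈(-2.0000,0).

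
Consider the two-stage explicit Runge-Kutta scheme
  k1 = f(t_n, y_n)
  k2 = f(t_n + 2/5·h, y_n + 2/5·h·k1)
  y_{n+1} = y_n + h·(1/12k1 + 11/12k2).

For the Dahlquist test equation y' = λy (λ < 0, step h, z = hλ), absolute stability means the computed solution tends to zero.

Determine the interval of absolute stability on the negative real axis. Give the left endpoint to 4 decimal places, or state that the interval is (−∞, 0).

z∈(-2.7273,0).

Set f=λy, z=hλ:
  k1=λy_n ⇒ h·k1=z·y_n;  k2=λ(1+2/5z)y_n ⇒ h·k2=z(1+2/5z)y_n
  y_{n+1}/y_n = 1 + 1/12z + 11/12z(1+2/5z) = 1 + z + 11/30z²
  ⇒ R(z) = 1 + z + 11/30z².

Solve |R(x)|<1 on ℝ⁻.
x=-1.08: |R|=0.3477
R=1: x+11/30x²=0 ⇒ x=−30/11=-2.7273; min R=1−1/(4·11/30)=0.3182>−1
Confirm numerically:
  x=-1.935: |R|=0.43788 <1
  x=-1.907: |R|=0.42644 <1
  x=-1.710: |R|=0.36217 <1
  x=-1.540: |R|=0.32959 <1
  x=-2.907: |R|=1.19157 >1
  x=-2.855: |R|=1.13371 >1
Stable set (-2.7273, 0).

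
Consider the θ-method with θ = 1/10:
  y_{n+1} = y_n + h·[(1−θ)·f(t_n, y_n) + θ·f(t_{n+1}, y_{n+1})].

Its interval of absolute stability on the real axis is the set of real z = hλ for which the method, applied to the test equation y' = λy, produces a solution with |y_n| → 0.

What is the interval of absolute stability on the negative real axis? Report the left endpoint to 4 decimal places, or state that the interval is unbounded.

With y'=λy (z=hλ):
  y_{n+1} = y_n + z·[9/10·y_n + 1/10·y_{n+1}] ⇒ (1 − 1/10z)y_{n+1} = (1 + 9/10z)y_n
  R(z) = (1 + 9/10z)/(1 − 1/10z).

Boundary: |R(x)|=1, x<0.
x=-1.12: |R|=0.0072
R=−1: 1+9/10x = −1+1/10x ⇒ -4/5x=2 ⇒ x=2/(-4/5)=-2.5000
Confirm numerically:
  x=-2.141: |R|=0.76345 <1
  x=-1.495: |R|=0.30057 <1
  x=-1.375: |R|=0.20879 <1
  x=-1.366: |R|=0.20183 <1
  x=-2.753: |R|=1.15871 >1
  x=-2.679: |R|=1.11294 >1
So |R|<1 on (-2.5000, 0).

z∈(-2.5000,0).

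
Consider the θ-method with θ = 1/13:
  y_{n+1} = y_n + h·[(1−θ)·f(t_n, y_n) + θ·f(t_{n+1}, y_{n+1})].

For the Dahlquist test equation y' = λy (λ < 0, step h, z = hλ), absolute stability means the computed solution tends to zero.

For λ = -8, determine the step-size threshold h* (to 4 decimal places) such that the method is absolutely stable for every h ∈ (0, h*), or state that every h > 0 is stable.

With y'=λy (z=hλ):
  y_{n+1} = y_n + z·[12/13·y_n + 1/13·y_{n+1}] ⇒ (1 − 1/13z)y_{n+1} = (1 + 12/13z)y_n
  Hence R(z) = (1 + 12/13z)/(1 − 1/13z).

Boundary: |R(x)|=1, x<0.
x=-1.33: |R|=0.2066
R=−1: 1+12/13x = −1+1/13x ⇒ -11/13x=2 ⇒ x=2/(-11/13)=-2.3636
Confirm numerically:
  x=-2.195: |R|=0.87792 <1
  x=-1.184: |R|=0.08517 <1
  x=-1.101: |R|=0.01503 <1
  x=-0.963: |R|=0.10342 <1
  x=-2.944: |R|=1.40040 >1
  x=-2.858: |R|=1.34292 >1
So |R|<1 on (-2.3636, 0).

(-2.3636,0); λ=-8 ⇒ h* = (26/11)/8 = 0.2955.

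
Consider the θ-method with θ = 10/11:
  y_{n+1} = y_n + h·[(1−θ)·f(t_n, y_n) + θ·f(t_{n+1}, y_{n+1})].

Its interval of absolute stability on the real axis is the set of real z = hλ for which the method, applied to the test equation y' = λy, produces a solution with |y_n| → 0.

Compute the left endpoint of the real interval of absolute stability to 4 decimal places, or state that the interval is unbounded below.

Set f=λy, z=hλ:
  y_{n+1} = y_n + z·[1/11·y_n + 10/11·y_{n+1}] ⇒ (1 − 10/11z)y_{n+1} = (1 + 1/11z)y_n
  R(z) = (1 + 1/11z)/(1 − 10/11z).

Need |R(x)|<1, x<0.
x=-0.82: |R|=0.5302
x=-2: |R|=0.2903
x=-10: |R|=0.0090
x=-100: |R|=0.0880
θ=10/11≥1/2 ⇒ |1+1/11x|<|1−10/11x| ∀x<0 ⇒ interval (−∞,0).

interval (−∞, 0).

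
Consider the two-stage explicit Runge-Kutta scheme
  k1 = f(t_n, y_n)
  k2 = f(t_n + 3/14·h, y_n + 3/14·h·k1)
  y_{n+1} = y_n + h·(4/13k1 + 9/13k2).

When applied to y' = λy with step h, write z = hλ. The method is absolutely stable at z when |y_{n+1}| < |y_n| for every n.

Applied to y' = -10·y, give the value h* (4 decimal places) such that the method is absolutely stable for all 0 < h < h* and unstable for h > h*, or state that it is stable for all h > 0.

(-6.7407,0); λ=-10 ⇒ h* = (182/27)/10 = 0.6741.

Test eqn y'=λy, z=hλ:
  k1=λy_n ⇒ h·k1=z·y_n;  k2=λ(1+3/14z)y_n ⇒ h·k2=z(1+3/14z)y_n
  y_{n+1}/y_n = 1 + 4/13z + 9/13z(1+3/14z) = 1 + z + 27/182z²
  so R(z) = 1 + z + 27/182z².

Solve |R(x)|<1 on ℝ⁻.
x=-0.42: |R|=0.6062
R=1: x+27/182x²=0 ⇒ x=−182/27=-6.7407; min R=1−1/(4·27/182)=-0.6852>−1
Confirm numerically:
  x=-6.386: |R|=0.66393 <1
  x=-3.730: |R|=0.66600 <1
  x=-3.581: |R|=0.67860 <1
  x=-7.095: |R|=1.37288 >1
  x=-6.851: |R|=1.11206 >1
Stable set (-6.7407, 0).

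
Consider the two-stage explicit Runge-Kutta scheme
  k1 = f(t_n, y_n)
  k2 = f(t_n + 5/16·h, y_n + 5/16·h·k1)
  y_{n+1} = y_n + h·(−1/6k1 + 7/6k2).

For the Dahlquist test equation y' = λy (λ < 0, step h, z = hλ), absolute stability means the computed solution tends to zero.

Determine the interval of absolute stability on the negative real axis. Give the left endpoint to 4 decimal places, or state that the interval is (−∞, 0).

z∈(-2.7429,0).

Set f=λy, z=hλ:
  k1=λy_n ⇒ h·k1=z·y_n;  k2=λ(1+5/16z)y_n ⇒ h·k2=z(1+5/16z)y_n
  y_{n+1}/y_n = 1 − 1/6z + 7/6z(1+5/16z) = 1 + z + 35/96z²
  R(z) = 1 + z + 35/96z².

Need |R(x)|<1, x<0.
x=-0.65: |R|=0.5040
R=1: x+35/96x²=0 ⇒ x=−96/35=-2.7429; min R=1−1/(4·35/96)=0.3143>−1
Confirm numerically:
  x=-2.633: |R|=0.89454 <1
  x=-1.758: |R|=0.36877 <1
  x=-1.721: |R|=0.35884 <1
  x=-1.554: |R|=0.32644 <1
  x=-3.068: |R|=1.36369 >1
  x=-2.786: |R|=1.04382 >1
Stable set (-2.7429, 0).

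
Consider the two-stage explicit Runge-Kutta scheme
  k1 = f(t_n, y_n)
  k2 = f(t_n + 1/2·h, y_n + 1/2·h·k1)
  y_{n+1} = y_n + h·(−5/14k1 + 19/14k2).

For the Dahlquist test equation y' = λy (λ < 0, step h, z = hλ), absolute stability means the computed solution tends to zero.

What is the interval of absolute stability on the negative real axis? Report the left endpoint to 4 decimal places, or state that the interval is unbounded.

z∈(-1.4737,0).

Set f=λy, z=hλ:
  k1=λy_n ⇒ h·k1=z·y_n;  k2=λ(1+1/2z)y_n ⇒ h·k2=z(1+1/2z)y_n
  y_{n+1}/y_n = 1 − 5/14z + 19/14z(1+1/2z) = 1 + z + 19/28z²
  Hence R(z) = 1 + z + 19/28z².

Solve |R(x)|<1 on ℝ⁻.
x=-0.95: |R|=0.6624
R=1: x+19/28x²=0 ⇒ x=−28/19=-1.4737; min R=1−1/(4·19/28)=0.6316>−1
Confirm numerically:
  x=-1.060: |R|=0.70244 <1
  x=-1.017: |R|=0.68484 <1
  x=-0.793: |R|=0.63372 <1
  x=-1.898: |R|=1.54649 >1
  x=-1.588: |R|=1.12318 >1
So |R|<1 on (-1.4737, 0).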